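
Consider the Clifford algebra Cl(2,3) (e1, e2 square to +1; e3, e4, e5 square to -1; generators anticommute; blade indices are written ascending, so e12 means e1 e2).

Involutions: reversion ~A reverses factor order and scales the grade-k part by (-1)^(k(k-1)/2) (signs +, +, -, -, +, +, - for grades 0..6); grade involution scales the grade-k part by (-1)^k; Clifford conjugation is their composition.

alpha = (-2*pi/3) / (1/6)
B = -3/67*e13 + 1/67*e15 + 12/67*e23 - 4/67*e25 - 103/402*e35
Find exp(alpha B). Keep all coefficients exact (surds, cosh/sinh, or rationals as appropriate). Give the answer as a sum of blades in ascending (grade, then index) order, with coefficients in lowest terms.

B^2 term by term: the squares give (-3/67)^2*(e13)^2 + (1/67)^2*(e15)^2 + (12/67)^2*(e23)^2 + (-4/67)^2*(e25)^2 + (-103/402)^2*(e35)^2 = 9/4489*(+1) + 1/4489*(+1) + 144/4489*(+1) + 16/4489*(+1) + 10609/161604*(-1) = -1/36 (each basis 2-blade squares to minus the product of its generators' squares); cross terms between blades sharing an index anticommute and cancel; the commuting (index-disjoint) pairs give grade-4 terms 2*c*c'*(blade product), which cancel blade by blade — e1235: -24/4489 + 24/4489 = 0 — confirming B is simple. So B^2 = -1/36.
B^2 = -1/36 — B^2 < 0, so the exponential closes trigonometrically: l = 1/6, alpha*l = -2*pi/3, so exp(alpha B) = cos(-2*pi/3) + (sin(-2*pi/3)/(1/6))*B = -1/2 + (-3*sqrt(3))*B.
Answer: -1/2 + 9*sqrt(3)/67*e13 - 3*sqrt(3)/67*e15 - 36*sqrt(3)/67*e23 + 12*sqrt(3)/67*e25 + 103*sqrt(3)/134*e35


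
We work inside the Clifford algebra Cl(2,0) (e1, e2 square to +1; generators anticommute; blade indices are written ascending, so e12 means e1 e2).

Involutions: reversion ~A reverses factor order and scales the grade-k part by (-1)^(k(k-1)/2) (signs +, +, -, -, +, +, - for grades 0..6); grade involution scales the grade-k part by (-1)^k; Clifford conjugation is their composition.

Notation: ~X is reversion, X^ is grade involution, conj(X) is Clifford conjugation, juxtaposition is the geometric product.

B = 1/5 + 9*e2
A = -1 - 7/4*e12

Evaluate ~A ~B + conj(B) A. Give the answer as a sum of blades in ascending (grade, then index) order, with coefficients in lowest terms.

first term: -1/5 + 63/4*e1 - 9*e2 + 7/20*e12
second term: -1/5 - 63/4*e1 + 9*e2 - 7/20*e12
Answer: -2/5


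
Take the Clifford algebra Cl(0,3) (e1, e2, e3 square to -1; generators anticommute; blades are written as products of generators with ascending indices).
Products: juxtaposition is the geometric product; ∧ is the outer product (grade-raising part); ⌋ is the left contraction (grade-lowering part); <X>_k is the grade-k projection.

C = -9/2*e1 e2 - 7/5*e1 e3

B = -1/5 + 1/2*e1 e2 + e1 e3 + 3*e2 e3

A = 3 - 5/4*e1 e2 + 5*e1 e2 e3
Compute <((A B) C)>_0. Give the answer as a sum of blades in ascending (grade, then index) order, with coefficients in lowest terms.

step 1: 1/40 - 15*e1 + 5*e2 - 5/2*e3 + 7/4*e1 e2 + 27/4*e1 e3 + 31/4*e2 e3 - e1 e2 e3
step 2: 693/40 - 19*e1 - 661/10*e2 - 51/2*e3 + 859/80*e1 e2 - 3491/100*e1 e3 + 1117/40*e2 e3 + 73/4*e1 e2 e3
step 3: 693/40
Answer: 693/40


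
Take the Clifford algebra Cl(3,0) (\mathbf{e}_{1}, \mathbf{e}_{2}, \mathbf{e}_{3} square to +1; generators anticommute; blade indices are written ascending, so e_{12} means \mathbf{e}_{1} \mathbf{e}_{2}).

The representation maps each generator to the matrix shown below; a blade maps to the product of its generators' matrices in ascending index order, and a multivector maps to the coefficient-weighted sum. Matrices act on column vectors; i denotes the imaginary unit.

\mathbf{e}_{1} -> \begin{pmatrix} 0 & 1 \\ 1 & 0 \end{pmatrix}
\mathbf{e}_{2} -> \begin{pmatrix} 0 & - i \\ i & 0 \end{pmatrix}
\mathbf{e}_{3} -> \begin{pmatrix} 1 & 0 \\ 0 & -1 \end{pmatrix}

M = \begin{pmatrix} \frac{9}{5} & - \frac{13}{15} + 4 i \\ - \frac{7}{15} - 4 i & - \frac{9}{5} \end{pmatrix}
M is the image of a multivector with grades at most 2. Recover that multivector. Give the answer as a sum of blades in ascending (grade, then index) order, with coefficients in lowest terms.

Method: 1, rho(e_{1}), rho(e_{2}), rho(e_{3}) form a trace-orthogonal basis of the 2x2 complex matrices (tr(X Y) = 2 if X = Y, else 0), so M = m0*1 + m1*rho(e_{1}) + m2*rho(e_{2}) + m3*rho(e_{3}) with m0 = tr(M)/2 = 0, m1 = tr(M rho(e_{1}))/2 = - \frac{2}{3}, m2 = tr(M rho(e_{2}))/2 = -4 - \frac{i}{5}, m3 = tr(M rho(e_{3}))/2 = \frac{9}{5}.
Multiplying table entries, the bivector images are rho(e_{12}) = i*rho(e_{3}), rho(e_{13}) = -i*rho(e_{2}), rho(e_{23}) = i*rho(e_{1}); with real blade coefficients the real parts of m0..m3 are the coefficients of 1, e_{1}, e_{2}, e_{3} and the imaginary parts give the bivectors (e_{23}: Im m1, e_{13}: -Im m2, e_{12}: Im m3).
Answer: -\frac{2}{3} e_{1} - 4 e_{2} + \frac{9}{5} e_{3} + \frac{1}{5} e_{13}


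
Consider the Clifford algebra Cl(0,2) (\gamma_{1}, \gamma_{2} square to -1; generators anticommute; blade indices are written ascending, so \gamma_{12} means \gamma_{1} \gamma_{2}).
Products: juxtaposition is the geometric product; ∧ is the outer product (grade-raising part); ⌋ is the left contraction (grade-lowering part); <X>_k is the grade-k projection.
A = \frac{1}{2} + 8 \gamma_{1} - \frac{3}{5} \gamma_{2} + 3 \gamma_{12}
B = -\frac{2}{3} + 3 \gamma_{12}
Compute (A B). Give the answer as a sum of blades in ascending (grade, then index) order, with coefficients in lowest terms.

step 1: -\frac{28}{3} - \frac{107}{15} \gamma_{1} - \frac{118}{5} \gamma_{2} - \frac{1}{2} \gamma_{12}
Answer: -\frac{28}{3} - \frac{107}{15} \gamma_{1} - \frac{118}{5} \gamma_{2} - \frac{1}{2} \gamma_{12}


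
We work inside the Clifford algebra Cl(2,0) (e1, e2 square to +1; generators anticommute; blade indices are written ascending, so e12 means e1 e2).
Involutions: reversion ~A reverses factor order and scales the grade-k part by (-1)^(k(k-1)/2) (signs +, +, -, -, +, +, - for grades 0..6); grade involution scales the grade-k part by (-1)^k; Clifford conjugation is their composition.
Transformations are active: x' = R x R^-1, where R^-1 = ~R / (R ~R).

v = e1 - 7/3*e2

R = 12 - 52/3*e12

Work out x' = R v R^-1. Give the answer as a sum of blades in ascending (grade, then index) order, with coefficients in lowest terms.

~R = 12 + 52/3*e12, and R ~R = 4000/9, so R^-1 = ~R / (4000/9).
R v = 472/9*e1 - 32/3*e2
Answer: 229/125*e1 + 659/375*e2


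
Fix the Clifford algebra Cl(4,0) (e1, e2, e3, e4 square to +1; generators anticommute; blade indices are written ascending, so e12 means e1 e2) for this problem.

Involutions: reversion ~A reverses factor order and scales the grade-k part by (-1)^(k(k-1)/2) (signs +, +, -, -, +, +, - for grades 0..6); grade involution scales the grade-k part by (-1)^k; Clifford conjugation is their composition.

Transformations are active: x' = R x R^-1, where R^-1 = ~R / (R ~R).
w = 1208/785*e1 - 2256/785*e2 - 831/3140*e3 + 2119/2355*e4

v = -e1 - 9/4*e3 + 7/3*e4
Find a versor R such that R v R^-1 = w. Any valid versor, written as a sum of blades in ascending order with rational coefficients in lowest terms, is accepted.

Reasoning: v^2 = w^2 = 1657/144 since conjugation preserves the quadratic form; R = v + w = 423/785*e1 - 2256/785*e2 - 1974/785*e3 + 2538/785*e4 is then valid when invertible, keeping its own part and reversing (v - w)/2.
Answer: 423/785*e1 - 2256/785*e2 - 1974/785*e3 + 2538/785*e4


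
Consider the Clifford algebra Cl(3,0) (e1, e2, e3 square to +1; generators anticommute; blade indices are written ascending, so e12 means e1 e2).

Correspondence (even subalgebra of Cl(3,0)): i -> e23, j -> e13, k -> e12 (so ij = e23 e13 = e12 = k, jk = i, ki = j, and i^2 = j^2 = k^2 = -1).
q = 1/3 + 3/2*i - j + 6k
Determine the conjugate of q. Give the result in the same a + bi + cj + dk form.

In blades: q = 1/3 + 6*e12 - e13 + 3/2*e23.
Quaternion conjugation is reversion on the even subalgebra: the scalar is fixed and every grade-2 blade flips sign, giving 1/3 - 6*e12 + e13 - 3/2*e23; translating back:
Answer: 1/3 - 3/2*i + j - 6k


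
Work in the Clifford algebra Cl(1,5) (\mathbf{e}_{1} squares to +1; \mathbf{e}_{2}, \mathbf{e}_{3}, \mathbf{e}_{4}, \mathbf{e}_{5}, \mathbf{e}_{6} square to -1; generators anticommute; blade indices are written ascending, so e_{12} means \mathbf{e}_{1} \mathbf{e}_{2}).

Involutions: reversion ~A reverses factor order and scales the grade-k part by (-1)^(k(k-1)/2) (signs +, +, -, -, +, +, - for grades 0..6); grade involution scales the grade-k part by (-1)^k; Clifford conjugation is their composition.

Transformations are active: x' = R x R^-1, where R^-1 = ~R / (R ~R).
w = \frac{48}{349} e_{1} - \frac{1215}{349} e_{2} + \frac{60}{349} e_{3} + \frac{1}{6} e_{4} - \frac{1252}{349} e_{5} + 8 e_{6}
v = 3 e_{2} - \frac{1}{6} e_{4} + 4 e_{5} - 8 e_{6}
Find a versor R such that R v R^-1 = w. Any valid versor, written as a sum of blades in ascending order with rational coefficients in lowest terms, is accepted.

Take R = v + w = \frac{48}{349} e_{1} - \frac{168}{349} e_{2} + \frac{60}{349} e_{3} + \frac{144}{349} e_{5}. Because q(v) = q(w) = -\frac{3205}{36}, conjugation by R sends v exactly to w.
Answer: \frac{48}{349} e_{1} - \frac{168}{349} e_{2} + \frac{60}{349} e_{3} + \frac{144}{349} e_{5}


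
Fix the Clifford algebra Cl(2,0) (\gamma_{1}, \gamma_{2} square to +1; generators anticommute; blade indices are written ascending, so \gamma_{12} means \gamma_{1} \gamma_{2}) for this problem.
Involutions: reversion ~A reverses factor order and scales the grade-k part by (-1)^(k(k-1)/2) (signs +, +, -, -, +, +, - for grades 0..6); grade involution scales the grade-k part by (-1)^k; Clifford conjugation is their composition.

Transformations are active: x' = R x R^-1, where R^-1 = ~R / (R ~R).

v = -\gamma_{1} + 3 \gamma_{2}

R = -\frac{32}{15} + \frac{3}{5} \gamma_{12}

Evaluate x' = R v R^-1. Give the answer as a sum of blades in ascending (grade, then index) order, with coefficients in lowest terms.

~R = -\frac{32}{15} - \frac{3}{5} \gamma_{12}, and R ~R = \frac{221}{45}, so R^-1 = ~R / (\frac{221}{45}).
R v = \frac{59}{15} \gamma_{1} - \frac{29}{5} \gamma_{2}
Answer: -\frac{2671}{1105} \gamma_{1} + \frac{2253}{1105} \gamma_{2}


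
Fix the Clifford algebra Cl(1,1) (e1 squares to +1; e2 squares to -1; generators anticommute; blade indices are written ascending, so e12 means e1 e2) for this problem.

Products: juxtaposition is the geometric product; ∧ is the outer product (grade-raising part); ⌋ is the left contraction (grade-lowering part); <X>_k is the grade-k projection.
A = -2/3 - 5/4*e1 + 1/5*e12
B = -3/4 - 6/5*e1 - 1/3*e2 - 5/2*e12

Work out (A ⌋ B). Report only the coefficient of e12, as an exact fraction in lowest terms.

step 1: 3/2 + 4/5*e1 + 241/72*e2 + 5/3*e12
Answer: 5/3


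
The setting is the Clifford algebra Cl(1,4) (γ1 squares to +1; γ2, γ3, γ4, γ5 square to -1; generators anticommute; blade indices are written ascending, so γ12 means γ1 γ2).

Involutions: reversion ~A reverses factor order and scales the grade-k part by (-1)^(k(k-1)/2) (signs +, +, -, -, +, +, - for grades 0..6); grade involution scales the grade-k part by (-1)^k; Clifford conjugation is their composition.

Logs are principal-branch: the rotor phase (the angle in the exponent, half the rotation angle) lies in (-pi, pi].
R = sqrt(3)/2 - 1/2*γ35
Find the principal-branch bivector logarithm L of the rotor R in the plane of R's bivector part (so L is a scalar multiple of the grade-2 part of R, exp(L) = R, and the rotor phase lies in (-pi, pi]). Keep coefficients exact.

The scalar part of R is sqrt(3)/2, and that scalar determines the rotor phase on the principal branch; recovering the unit plane as bivector-part over sine of the phase gives L = phase * plane.
Concretely: cos(phase) = sqrt(3)/2 gives phase = ±pi/6, and since phase/sin(phase) is even the sign is immaterial: L = (phase/sin(phase)) * <R>_2 = (pi/3) * <R>_2.
Answer: -pi/6*γ35


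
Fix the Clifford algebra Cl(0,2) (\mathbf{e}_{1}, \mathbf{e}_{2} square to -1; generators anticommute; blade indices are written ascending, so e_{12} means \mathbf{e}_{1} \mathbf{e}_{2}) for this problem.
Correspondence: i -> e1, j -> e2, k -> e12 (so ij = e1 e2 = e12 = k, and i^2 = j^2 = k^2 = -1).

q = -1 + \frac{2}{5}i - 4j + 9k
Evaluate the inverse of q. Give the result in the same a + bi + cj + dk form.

In blades: q = -1 + \frac{2}{5} e_{1} - 4 e_{2} + 9 e_{12}.
With qbar = -1 - \frac{2}{5} e_{1} + 4 e_{2} - 9 e_{12} (scalar fixed, mapped units negated), q qbar = \frac{2454}{25} (the sum of squared coefficients), so q^-1 = qbar / (\frac{2454}{25}) = -\frac{25}{2454} - \frac{5}{1227} e_{1} + \frac{50}{1227} e_{2} - \frac{75}{818} e_{12}; translating back:
Answer: -\frac{25}{2454} - \frac{5}{1227}i + \frac{50}{1227}j - \frac{75}{818}k


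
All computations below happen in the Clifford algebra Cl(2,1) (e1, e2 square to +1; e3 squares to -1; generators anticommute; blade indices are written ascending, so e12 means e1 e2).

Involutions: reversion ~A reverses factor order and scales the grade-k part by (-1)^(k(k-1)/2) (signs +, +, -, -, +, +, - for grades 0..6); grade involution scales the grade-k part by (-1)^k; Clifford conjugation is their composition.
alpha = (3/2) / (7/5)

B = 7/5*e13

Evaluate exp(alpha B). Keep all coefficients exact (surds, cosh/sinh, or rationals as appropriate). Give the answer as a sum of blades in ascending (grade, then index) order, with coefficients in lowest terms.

B^2 = (7/5)^2*(e13)^2 = 49/25*(+1) = 49/25 (a basis 2-blade squares to minus the product of its generators' squares).
B^2 = 49/25 — hyperbolic case — the even/odd split gives cosh and sinh: l = 7/5, alpha*l = 3/2, so exp(alpha B) = cosh(3/2) + (sinh(3/2)/(7/5))*B = cosh(3/2) + (5*sinh(3/2)/7)*B.
Answer: cosh(3/2) + sinh(3/2)*e13


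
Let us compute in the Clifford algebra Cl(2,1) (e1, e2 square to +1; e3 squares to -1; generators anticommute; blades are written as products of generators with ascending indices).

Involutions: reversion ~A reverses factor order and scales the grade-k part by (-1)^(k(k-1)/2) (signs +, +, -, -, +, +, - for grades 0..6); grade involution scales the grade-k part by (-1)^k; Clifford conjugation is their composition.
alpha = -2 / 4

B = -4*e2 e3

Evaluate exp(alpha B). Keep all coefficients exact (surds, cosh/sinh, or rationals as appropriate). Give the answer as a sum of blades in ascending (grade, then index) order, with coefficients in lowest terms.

B^2 = (-4)^2*(e2 e3)^2 = 16*(+1) = 16 (a basis 2-blade squares to minus the product of its generators' squares).
B^2 = 16 — the positive square puts this in the hyperbolic regime; l = 4, alpha*l = -2, so exp(alpha B) = cosh(-2) + (sinh(-2)/4)*B = cosh(2) + (-sinh(2)/4)*B.
Answer: cosh(2) + sinh(2)*e2 e3


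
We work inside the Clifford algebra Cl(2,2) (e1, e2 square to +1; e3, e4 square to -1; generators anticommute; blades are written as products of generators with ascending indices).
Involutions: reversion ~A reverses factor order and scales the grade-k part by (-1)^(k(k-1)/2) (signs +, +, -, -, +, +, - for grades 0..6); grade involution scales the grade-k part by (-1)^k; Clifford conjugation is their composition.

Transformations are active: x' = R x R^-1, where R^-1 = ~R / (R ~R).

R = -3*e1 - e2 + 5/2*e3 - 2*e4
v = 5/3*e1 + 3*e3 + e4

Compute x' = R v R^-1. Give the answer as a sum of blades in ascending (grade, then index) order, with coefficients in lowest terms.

~R = -3*e1 - e2 + 5/2*e3 - 2*e4, and R ~R = -1/4, so R^-1 = ~R / (-1/4).
R v = -21/2 + 5/3*e1 e2 - 79/6*e1 e3 + 1/3*e1 e4 - 3*e2 e3 - e2 e4 + 17/2*e3 e4
Answer: -761/3*e1 - 84*e2 + 207*e3 - 169*e4


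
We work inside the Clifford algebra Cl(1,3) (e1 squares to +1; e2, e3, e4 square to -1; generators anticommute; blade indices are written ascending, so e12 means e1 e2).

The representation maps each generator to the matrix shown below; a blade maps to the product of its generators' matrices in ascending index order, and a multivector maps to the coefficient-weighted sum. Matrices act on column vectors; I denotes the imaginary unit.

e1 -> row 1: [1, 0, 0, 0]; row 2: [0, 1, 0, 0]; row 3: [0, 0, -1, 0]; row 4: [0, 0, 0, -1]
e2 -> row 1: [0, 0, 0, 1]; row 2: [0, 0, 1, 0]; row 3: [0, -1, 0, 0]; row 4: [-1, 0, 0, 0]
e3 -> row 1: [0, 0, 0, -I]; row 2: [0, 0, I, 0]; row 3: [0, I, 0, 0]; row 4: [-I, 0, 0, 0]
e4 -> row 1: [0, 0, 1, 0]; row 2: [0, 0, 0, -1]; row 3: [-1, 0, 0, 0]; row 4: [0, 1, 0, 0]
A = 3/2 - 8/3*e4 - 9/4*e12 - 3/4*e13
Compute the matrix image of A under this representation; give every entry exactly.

Bivector images (products of the table entries): rho(e12) = rho(e1)rho(e2) = row 1: [0, 0, 0, 1]; row 2: [0, 0, 1, 0]; row 3: [0, 1, 0, 0]; row 4: [1, 0, 0, 0]; rho(e13) = rho(e1)rho(e3) = row 1: [0, 0, 0, -I]; row 2: [0, 0, I, 0]; row 3: [0, -I, 0, 0]; row 4: [I, 0, 0, 0].
M = (3/2)*1 + (-8/3)*rho(e4) + (-9/4)*rho(e12) + (-3/4)*rho(e13), summed entrywise (1 is the identity matrix):
Answer: row 1: [3/2, 0, -8/3, -9/4 + 3*I/4]; row 2: [0, 3/2, -9/4 - 3*I/4, 8/3]; row 3: [8/3, -9/4 + 3*I/4, 3/2, 0]; row 4: [-9/4 - 3*I/4, -8/3, 0, 3/2]


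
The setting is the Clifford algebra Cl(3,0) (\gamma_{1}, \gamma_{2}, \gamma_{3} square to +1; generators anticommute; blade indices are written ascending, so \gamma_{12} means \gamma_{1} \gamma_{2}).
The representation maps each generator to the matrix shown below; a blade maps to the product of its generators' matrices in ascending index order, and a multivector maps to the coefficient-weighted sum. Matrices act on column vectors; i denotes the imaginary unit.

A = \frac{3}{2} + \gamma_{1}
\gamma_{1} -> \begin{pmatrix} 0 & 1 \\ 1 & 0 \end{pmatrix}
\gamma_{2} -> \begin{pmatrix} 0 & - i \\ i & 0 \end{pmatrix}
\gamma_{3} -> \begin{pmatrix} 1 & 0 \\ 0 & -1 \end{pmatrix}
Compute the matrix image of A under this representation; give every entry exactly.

M = (\frac{3}{2})*1 + (1)*rho(\gamma_{1}), summed entrywise (1 is the identity matrix):
Answer: \begin{pmatrix} \frac{3}{2} & 1 \\ 1 & \frac{3}{2} \end{pmatrix}


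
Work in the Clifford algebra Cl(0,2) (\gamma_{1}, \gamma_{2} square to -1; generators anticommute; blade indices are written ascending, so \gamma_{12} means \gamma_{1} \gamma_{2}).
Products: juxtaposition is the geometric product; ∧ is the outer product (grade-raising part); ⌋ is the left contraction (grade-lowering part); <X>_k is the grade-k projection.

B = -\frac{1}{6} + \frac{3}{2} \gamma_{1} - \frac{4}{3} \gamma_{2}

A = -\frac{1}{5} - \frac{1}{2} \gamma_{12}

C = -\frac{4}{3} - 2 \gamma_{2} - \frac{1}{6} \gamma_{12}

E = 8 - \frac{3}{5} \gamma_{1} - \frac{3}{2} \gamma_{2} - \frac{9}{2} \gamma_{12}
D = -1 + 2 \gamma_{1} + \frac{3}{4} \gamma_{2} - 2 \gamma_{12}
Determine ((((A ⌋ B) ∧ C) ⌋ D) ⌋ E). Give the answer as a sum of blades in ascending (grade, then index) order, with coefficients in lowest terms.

step 1: \frac{1}{30} - \frac{3}{10} \gamma_{1} + \frac{4}{15} \gamma_{2}
step 2: -\frac{2}{45} + \frac{2}{5} \gamma_{1} - \frac{19}{45} \gamma_{2} + \frac{107}{180} \gamma_{12}
step 3: \frac{3}{4} + \frac{34}{45} \gamma_{1} + \frac{23}{30} \gamma_{2} + \frac{4}{45} \gamma_{12}
step 4: \frac{2401}{300} - \frac{39}{10} \gamma_{1} + \frac{91}{40} \gamma_{2} - \frac{27}{8} \gamma_{12}
Answer: \frac{2401}{300} - \frac{39}{10} \gamma_{1} + \frac{91}{40} \gamma_{2} - \frac{27}{8} \gamma_{12}


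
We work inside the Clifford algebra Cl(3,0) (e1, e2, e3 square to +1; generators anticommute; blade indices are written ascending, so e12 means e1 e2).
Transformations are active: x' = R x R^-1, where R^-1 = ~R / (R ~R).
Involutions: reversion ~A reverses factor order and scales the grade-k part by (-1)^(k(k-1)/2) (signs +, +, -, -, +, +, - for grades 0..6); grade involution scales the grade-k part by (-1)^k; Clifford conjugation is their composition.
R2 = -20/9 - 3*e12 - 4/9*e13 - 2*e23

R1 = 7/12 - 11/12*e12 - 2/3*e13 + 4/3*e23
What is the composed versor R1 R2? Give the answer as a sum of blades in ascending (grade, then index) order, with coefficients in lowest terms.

Distribute over the terms of R1 (each basis-blade product reordered to ascending indices, repeated generators contracted through their squares):
(7/12) R2 = -35/27 - 7/4*e12 - 7/27*e13 - 7/6*e23
(-11/12*e12) R2 = -11/4 + 55/27*e12 + 11/6*e13 - 11/27*e23
(-2/3*e13) R2 = -8/27 - 4/3*e12 + 40/27*e13 + 2*e23
(4/3*e23) R2 = 8/3 - 16/27*e12 + 4*e13 - 80/27*e23
Summing the partial products and collecting blades:
Answer: -181/108 - 59/36*e12 + 127/18*e13 - 137/54*e23


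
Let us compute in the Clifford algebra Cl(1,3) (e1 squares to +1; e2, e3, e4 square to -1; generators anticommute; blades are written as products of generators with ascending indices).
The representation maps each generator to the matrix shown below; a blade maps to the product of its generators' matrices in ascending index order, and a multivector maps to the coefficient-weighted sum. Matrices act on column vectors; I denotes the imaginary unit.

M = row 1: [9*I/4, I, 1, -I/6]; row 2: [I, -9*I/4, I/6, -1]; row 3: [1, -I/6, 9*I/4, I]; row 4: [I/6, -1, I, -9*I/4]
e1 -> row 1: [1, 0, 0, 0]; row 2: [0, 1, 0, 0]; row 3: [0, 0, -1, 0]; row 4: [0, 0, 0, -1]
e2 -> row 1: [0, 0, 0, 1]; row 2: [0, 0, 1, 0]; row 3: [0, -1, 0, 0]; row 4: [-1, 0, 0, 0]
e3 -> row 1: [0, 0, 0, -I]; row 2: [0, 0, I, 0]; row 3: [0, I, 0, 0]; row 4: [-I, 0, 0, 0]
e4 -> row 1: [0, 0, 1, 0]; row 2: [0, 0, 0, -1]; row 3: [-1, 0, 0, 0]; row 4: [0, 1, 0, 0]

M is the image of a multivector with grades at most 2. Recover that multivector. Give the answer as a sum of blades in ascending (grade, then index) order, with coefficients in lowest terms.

Method: the blade images are trace-orthogonal — tr(rho(e_A) rho(e_B)^-1) = 4 if A = B and 0 otherwise — and rho(e_A)^-1 = (e_A)^2 * rho(e_A) with (e_A)^2 = +1 or -1, so the coefficient of e_A in the preimage is (e_A)^2 * tr(M rho(e_A))/4.
Nonzero projections over blades of grade <= 2: e1 e3: (e1 e3)^2 = +1, tr(M rho(e1 e3)) = 2/3, coefficient 1/6; e1 e4: (e1 e4)^2 = +1, tr(M rho(e1 e4)) = 4, coefficient 1; e2 e3: (e2 e3)^2 = -1, tr(M rho(e2 e3)) = 9, coefficient -9/4; e3 e4: (e3 e4)^2 = -1, tr(M rho(e3 e4)) = 4, coefficient -1. Every other blade of grade <= 2 projects to 0.
Answer: 1/6*e1 e3 + e1 e4 - 9/4*e2 e3 - e3 e4


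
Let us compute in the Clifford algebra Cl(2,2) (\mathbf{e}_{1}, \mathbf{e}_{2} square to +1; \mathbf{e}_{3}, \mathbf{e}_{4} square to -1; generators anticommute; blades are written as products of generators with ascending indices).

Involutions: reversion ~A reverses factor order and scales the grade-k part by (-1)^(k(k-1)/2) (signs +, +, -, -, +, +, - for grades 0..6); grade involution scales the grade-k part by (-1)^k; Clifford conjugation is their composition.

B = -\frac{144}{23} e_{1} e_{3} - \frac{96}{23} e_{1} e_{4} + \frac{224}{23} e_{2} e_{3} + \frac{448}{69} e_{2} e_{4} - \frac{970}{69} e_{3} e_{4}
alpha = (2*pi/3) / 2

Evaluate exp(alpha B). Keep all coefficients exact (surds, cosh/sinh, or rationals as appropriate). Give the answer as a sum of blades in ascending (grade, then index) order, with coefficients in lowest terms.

B^2 term by term: the squares give (-\frac{144}{23})^2*(e_{1} e_{3})^2 + (-\frac{96}{23})^2*(e_{1} e_{4})^2 + (\frac{224}{23})^2*(e_{2} e_{3})^2 + (\frac{448}{69})^2*(e_{2} e_{4})^2 + (-\frac{970}{69})^2*(e_{3} e_{4})^2 = \frac{20736}{529}*(+1) + \frac{9216}{529}*(+1) + \frac{50176}{529}*(+1) + \frac{200704}{4761}*(+1) + \frac{940900}{4761}*(-1) = -4 (each basis 2-blade squares to minus the product of its generators' squares); cross terms between blades sharing an index anticommute and cancel; the commuting (index-disjoint) pairs give grade-4 terms 2*c*c'*(blade product), which cancel blade by blade — e_{1} e_{2} e_{3} e_{4}: \frac{43008}{529} - \frac{43008}{529} = 0 — confirming B is simple. So B^2 = -4.
B^2 = -4 — a negative square means the series sums to a rotation: l = 2, alpha*l = \frac{2 \pi}{3}, so exp(alpha B) = cos(\frac{2 \pi}{3}) + (sin(\frac{2 \pi}{3})/2)*B = - \frac{1}{2} + (\frac{\sqrt{3}}{4})*B.
Answer: - \frac{1}{2} - \frac{36 \sqrt{3}}{23} e_{1} e_{3} - \frac{24 \sqrt{3}}{23} e_{1} e_{4} + \frac{56 \sqrt{3}}{23} e_{2} e_{3} + \frac{112 \sqrt{3}}{69} e_{2} e_{4} - \frac{485 \sqrt{3}}{138} e_{3} e_{4}


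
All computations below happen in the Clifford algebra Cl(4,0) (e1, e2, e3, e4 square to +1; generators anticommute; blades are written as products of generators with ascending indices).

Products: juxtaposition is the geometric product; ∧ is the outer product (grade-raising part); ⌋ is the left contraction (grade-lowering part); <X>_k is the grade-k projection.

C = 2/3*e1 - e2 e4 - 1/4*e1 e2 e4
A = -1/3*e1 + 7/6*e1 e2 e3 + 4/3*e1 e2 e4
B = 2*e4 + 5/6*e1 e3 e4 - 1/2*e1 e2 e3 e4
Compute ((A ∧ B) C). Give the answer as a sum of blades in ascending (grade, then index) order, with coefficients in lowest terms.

step 1: -2/3*e1 e4 + 7/3*e1 e2 e3 e4
step 2: 1/6*e2 + 7/12*e3 + 4/9*e4 - 2/3*e1 e2 - 7/3*e1 e3 - 14/9*e2 e3 e4
Answer: 1/6*e2 + 7/12*e3 + 4/9*e4 - 2/3*e1 e2 - 7/3*e1 e3 - 14/9*e2 e3 e4


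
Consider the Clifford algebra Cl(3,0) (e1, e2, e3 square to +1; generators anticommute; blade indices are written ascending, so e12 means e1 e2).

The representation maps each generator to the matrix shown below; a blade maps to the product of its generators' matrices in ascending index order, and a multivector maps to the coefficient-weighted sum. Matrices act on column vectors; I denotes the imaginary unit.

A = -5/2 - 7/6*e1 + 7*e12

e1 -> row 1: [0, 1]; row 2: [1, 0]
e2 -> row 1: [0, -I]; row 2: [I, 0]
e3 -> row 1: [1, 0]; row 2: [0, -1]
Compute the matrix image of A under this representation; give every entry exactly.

Bivector images (products of the table entries): rho(e12) = rho(e1)rho(e2) = row 1: [I, 0]; row 2: [0, -I].
M = (-5/2)*1 + (-7/6)*rho(e1) + (7)*rho(e12), summed entrywise (1 is the identity matrix):
Answer: row 1: [-5/2 + 7*I, -7/6]; row 2: [-7/6, -5/2 - 7*I]


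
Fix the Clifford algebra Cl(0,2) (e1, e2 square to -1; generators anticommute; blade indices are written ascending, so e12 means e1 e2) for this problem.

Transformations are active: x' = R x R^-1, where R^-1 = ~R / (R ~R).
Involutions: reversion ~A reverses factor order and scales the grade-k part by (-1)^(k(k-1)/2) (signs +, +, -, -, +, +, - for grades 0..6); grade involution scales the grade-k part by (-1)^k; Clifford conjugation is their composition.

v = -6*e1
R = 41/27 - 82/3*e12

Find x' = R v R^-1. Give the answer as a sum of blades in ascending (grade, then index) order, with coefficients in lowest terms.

~R = 41/27 + 82/3*e12, and R ~R = 546325/729, so R^-1 = ~R / (546325/729).
R v = -82/9*e1 + 164*e2
Answer: 1938/325*e1 + 216/325*e2


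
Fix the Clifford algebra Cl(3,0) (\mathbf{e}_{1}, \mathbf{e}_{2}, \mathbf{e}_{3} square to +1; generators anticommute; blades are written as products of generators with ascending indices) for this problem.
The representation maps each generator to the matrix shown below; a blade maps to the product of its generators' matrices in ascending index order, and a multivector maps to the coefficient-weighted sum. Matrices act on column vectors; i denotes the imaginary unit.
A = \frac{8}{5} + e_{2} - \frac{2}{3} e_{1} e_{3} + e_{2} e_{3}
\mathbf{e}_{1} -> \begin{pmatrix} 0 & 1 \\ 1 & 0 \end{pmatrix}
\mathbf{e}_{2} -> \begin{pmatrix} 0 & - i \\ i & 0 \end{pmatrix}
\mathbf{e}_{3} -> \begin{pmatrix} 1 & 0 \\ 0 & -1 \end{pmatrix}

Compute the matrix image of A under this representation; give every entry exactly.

Bivector images (products of the table entries): rho(e_{1} e_{3}) = rho(\mathbf{e}_{1})rho(\mathbf{e}_{3}) = \begin{pmatrix} 0 & -1 \\ 1 & 0 \end{pmatrix}; rho(e_{2} e_{3}) = rho(\mathbf{e}_{2})rho(\mathbf{e}_{3}) = \begin{pmatrix} 0 & i \\ i & 0 \end{pmatrix}.
M = (\frac{8}{5})*1 + (1)*rho(e_{2}) + (-\frac{2}{3})*rho(e_{1} e_{3}) + (1)*rho(e_{2} e_{3}), summed entrywise (1 is the identity matrix):
Answer: \begin{pmatrix} \frac{8}{5} & \frac{2}{3} \\ - \frac{2}{3} + 2 i & \frac{8}{5} \end{pmatrix}


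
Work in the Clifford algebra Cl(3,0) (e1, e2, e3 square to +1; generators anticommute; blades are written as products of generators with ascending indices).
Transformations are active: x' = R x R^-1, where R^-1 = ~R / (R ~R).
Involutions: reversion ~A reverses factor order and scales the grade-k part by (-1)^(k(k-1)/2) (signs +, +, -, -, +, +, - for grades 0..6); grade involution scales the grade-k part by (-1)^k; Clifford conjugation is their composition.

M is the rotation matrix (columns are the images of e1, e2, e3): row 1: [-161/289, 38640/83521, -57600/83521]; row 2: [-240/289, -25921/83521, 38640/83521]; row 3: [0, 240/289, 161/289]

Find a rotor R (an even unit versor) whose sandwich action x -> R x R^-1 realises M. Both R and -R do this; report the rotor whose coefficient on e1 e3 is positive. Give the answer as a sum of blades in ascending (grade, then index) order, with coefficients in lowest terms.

Method: write R = a + b12*e1 e2 + b13*e1 e3 + b23*e2 e3 with a^2 + b12^2 + b13^2 + b23^2 = 1 (so R^-1 = ~R). Expanding the columns R e_j ~R gives tr M = 4a^2 - 1 and, from the antisymmetric part, M21 - M12 = -4a*b12, M13 - M31 = 4a*b13, M32 - M23 = -4a*b23.
Here tr M = -25921/83521, so a^2 = (1 + tr M)/4 = 14400/83521 and a = ±120/289. Taking a = 120/289: M21 - M12 = -108000/83521, M13 - M31 = -57600/83521, M32 - M23 = 30720/83521, giving b12 = 225/289, b13 = -120/289, b23 = -64/289, i.e. R = 120/289 + 225/289*e1 e2 - 120/289*e1 e3 - 64/289*e2 e3.
Its e1 e3 coefficient is negative, so report the other preimage -R.
Answer: -120/289 - 225/289*e1 e2 + 120/289*e1 e3 + 64/289*e2 e3. Recall the cover is two-to-one: with M of trace -25921/83521, both preimages act alike, and the stated e1 e3 sign chooses the sheet.


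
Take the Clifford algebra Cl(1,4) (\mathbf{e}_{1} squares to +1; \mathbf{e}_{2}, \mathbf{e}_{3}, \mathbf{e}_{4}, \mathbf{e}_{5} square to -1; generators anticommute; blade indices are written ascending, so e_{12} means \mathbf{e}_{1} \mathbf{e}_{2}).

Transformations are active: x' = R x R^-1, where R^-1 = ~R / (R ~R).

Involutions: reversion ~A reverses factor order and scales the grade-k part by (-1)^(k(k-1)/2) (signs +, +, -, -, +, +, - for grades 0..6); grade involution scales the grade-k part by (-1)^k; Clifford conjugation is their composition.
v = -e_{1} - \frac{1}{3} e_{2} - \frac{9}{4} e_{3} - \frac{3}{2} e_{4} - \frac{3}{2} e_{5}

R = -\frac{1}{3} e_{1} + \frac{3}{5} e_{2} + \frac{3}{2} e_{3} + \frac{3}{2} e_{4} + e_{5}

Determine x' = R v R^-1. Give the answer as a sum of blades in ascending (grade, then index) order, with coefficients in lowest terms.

~R = -\frac{1}{3} e_{1} + \frac{3}{5} e_{2} + \frac{3}{2} e_{3} + \frac{3}{2} e_{4} + e_{5}, and R ~R = -\frac{2587}{450}, so R^-1 = ~R / (-\frac{2587}{450}).
R v = \frac{919}{120} + \frac{32}{45} e_{12} + \frac{9}{4} e_{13} + 2 e_{14} + \frac{3}{2} e_{15} - \frac{17}{20} e_{23} - \frac{2}{5} e_{24} - \frac{17}{30} e_{25} + \frac{9}{8} e_{34} - \frac{3}{4} e_{45}
Answer: \frac{9769}{5174} e_{1} - \frac{19639}{15522} e_{2} - \frac{4518}{2587} e_{3} - \frac{25833}{10348} e_{4} - \frac{3012}{2587} e_{5}


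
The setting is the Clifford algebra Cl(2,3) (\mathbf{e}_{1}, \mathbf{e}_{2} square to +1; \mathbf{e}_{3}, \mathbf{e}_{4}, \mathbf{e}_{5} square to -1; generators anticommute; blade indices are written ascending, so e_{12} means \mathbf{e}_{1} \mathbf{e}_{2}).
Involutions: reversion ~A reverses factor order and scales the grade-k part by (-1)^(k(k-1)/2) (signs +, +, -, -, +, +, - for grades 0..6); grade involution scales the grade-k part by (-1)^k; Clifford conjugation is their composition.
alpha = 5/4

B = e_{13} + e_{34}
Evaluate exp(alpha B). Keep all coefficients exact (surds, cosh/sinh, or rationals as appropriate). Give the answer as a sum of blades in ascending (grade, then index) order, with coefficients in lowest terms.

B^2 term by term: the squares give (1)^2*(e_{13})^2 + (1)^2*(e_{34})^2 = 1*(+1) + 1*(-1) = 0 (each basis 2-blade squares to minus the product of its generators' squares); cross terms between blades sharing an index anticommute and cancel. So B^2 = 0.
B^2 = 0, and the exponential is exactly linear here: exp(alpha B) = 1 + alpha B (parabolic case).
Answer: 1 + \frac{5}{4} e_{13} + \frac{5}{4} e_{34}


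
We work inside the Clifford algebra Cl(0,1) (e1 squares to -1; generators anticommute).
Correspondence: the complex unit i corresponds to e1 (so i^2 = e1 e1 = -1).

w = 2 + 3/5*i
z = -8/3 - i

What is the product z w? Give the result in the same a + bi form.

In blades: z = -8/3 - e1, w = 2 + 3/5*e1.
Distribute z over w term by term (generator squares from the signature, products reordered to ascending indices): (-8/3)*w = -16/3 - 8/5*e1; (-e1)*w = 3/5 - 2*e1.
Sum: -71/15 - 18/5*e1; translating back through the correspondence:
Answer: -71/15 - 18/5*i


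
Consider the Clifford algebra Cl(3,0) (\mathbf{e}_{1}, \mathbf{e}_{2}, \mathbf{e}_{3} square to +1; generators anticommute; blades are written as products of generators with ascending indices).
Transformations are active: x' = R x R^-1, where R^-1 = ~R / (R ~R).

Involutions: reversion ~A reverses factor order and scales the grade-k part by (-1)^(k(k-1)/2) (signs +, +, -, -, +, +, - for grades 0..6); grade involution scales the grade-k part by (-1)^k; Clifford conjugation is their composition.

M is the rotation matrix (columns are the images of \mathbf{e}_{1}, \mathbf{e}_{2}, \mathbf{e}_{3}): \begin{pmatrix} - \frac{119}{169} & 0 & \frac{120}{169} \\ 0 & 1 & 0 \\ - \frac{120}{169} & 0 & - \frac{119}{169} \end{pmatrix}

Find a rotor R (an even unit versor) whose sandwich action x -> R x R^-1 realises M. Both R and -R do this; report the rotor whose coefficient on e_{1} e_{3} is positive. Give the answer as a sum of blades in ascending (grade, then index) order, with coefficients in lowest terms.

Method: write R = a + b12*e_{1} e_{2} + b13*e_{1} e_{3} + b23*e_{2} e_{3} with a^2 + b12^2 + b13^2 + b23^2 = 1 (so R^-1 = ~R). Expanding the columns R e_j ~R gives tr M = 4a^2 - 1 and, from the antisymmetric part, M21 - M12 = -4a*b12, M13 - M31 = 4a*b13, M32 - M23 = -4a*b23.
Here tr M = -\frac{69}{169}, so a^2 = (1 + tr M)/4 = \frac{25}{169} and a = ±\frac{5}{13}. Taking a = \frac{5}{13}: M21 - M12 = 0, M13 - M31 = \frac{240}{169}, M32 - M23 = 0, giving b12 = 0, b13 = \frac{12}{13}, b23 = 0, i.e. R = \frac{5}{13} + \frac{12}{13} e_{1} e_{3}.
Its e_{1} e_{3} coefficient is already positive.
Answer: \frac{5}{13} + \frac{12}{13} e_{1} e_{3}. Recall the cover is two-to-one: with M of trace -\frac{69}{169}, both preimages act alike, and the stated e_{1} e_{3} sign chooses the sheet.


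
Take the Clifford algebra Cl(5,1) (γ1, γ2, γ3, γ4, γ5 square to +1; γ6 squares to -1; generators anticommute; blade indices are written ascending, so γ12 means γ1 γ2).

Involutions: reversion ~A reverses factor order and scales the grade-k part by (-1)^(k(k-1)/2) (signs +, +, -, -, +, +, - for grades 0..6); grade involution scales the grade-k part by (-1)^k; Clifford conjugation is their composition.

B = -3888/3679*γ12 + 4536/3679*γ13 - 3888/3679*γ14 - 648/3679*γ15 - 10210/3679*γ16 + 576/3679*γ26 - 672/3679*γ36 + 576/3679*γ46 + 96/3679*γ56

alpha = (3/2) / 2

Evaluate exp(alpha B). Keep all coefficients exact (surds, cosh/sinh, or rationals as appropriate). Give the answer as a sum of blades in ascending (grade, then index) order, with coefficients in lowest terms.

B^2 term by term: the squares give (-3888/3679)^2*(γ12)^2 + (4536/3679)^2*(γ13)^2 + (-3888/3679)^2*(γ14)^2 + (-648/3679)^2*(γ15)^2 + (-10210/3679)^2*(γ16)^2 + (576/3679)^2*(γ26)^2 + (-672/3679)^2*(γ36)^2 + (576/3679)^2*(γ46)^2 + (96/3679)^2*(γ56)^2 = 15116544/13535041*(-1) + 20575296/13535041*(-1) + 15116544/13535041*(-1) + 419904/13535041*(-1) + 104244100/13535041*(+1) + 331776/13535041*(+1) + 451584/13535041*(+1) + 331776/13535041*(+1) + 9216/13535041*(+1) = 4 (each basis 2-blade squares to minus the product of its generators' squares); cross terms between blades sharing an index anticommute and cancel; the commuting (index-disjoint) pairs give grade-4 terms 2*c*c'*(blade product), which cancel blade by blade — γ1236: 5225472/13535041 - 5225472/13535041 = 0; γ1246: -4478976/13535041 + 4478976/13535041 = 0; γ1256: -746496/13535041 + 746496/13535041 = 0; γ1346: 5225472/13535041 - 5225472/13535041 = 0; γ1356: 870912/13535041 - 870912/13535041 = 0; γ1456: -746496/13535041 + 746496/13535041 = 0 — confirming B is simple. So B^2 = 4.
B^2 = 4 — hyperbolic case — the even/odd split gives cosh and sinh: l = 2, alpha*l = 3/2, so exp(alpha B) = cosh(3/2) + (sinh(3/2)/2)*B = cosh(3/2) + (sinh(3/2)/2)*B.
Answer: cosh(3/2) - 1944*sinh(3/2)/3679*γ12 + 2268*sinh(3/2)/3679*γ13 - 1944*sinh(3/2)/3679*γ14 - 324*sinh(3/2)/3679*γ15 - 5105*sinh(3/2)/3679*γ16 + 288*sinh(3/2)/3679*γ26 - 336*sinh(3/2)/3679*γ36 + 288*sinh(3/2)/3679*γ46 + 48*sinh(3/2)/3679*γ56


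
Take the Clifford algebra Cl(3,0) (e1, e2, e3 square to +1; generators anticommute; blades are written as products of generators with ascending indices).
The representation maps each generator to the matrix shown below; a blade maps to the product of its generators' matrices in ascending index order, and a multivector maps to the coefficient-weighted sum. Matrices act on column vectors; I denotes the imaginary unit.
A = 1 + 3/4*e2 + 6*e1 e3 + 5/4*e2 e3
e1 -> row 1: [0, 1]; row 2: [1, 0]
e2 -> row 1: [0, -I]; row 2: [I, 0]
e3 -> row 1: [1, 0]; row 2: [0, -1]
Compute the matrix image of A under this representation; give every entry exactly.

Bivector images (products of the table entries): rho(e1 e3) = rho(e1)rho(e3) = row 1: [0, -1]; row 2: [1, 0]; rho(e2 e3) = rho(e2)rho(e3) = row 1: [0, I]; row 2: [I, 0].
M = (1)*1 + (3/4)*rho(e2) + (6)*rho(e1 e3) + (5/4)*rho(e2 e3), summed entrywise (1 is the identity matrix):
Answer: row 1: [1, -6 + I/2]; row 2: [6 + 2*I, 1]


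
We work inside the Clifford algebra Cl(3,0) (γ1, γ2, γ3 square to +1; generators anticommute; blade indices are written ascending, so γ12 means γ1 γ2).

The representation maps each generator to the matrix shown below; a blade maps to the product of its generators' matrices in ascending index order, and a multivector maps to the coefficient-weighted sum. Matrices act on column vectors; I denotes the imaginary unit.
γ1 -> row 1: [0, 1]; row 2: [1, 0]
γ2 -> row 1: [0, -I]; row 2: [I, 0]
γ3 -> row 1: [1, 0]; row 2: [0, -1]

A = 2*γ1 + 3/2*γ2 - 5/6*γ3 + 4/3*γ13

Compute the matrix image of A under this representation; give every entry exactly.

Bivector images (products of the table entries): rho(γ13) = rho(γ1)rho(γ3) = row 1: [0, -1]; row 2: [1, 0].
M = (2)*rho(γ1) + (3/2)*rho(γ2) + (-5/6)*rho(γ3) + (4/3)*rho(γ13), summed entrywise:
Answer: row 1: [-5/6, 2/3 - 3*I/2]; row 2: [10/3 + 3*I/2, 5/6]


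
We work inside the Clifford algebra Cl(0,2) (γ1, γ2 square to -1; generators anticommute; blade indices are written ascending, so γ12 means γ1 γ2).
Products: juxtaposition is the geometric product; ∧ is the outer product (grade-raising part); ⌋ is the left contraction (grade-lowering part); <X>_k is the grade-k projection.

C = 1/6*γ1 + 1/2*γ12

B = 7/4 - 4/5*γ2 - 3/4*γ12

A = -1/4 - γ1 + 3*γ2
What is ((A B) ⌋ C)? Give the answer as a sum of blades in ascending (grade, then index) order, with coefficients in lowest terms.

step 1: 157/80 - 4*γ1 + 47/10*γ2 + 79/80*γ12
step 2: 83/480 + 257/96*γ1 + 2*γ2 + 157/160*γ12
Answer: 83/480 + 257/96*γ1 + 2*γ2 + 157/160*γ12


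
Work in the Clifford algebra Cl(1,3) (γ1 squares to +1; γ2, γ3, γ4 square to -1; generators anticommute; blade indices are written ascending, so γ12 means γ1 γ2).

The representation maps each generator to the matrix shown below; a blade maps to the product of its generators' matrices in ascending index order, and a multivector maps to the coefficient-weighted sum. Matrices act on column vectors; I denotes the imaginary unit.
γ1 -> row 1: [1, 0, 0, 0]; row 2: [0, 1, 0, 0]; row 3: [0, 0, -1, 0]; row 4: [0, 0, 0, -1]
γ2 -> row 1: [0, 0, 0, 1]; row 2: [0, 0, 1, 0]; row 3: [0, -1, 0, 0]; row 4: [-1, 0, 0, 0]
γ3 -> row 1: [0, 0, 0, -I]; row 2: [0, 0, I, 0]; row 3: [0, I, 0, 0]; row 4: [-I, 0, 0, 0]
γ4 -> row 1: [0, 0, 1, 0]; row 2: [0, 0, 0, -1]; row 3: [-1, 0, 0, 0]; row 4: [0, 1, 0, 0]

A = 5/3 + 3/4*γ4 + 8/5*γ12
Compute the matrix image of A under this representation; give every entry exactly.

Bivector images (products of the table entries): rho(γ12) = rho(γ1)rho(γ2) = row 1: [0, 0, 0, 1]; row 2: [0, 0, 1, 0]; row 3: [0, 1, 0, 0]; row 4: [1, 0, 0, 0].
M = (5/3)*1 + (3/4)*rho(γ4) + (8/5)*rho(γ12), summed entrywise (1 is the identity matrix):
Answer: row 1: [5/3, 0, 3/4, 8/5]; row 2: [0, 5/3, 8/5, -3/4]; row 3: [-3/4, 8/5, 5/3, 0]; row 4: [8/5, 3/4, 0, 5/3]
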